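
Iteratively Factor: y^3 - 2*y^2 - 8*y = (y)*(y^2 - 2*y - 8) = y*(y + 2)*(y - 4)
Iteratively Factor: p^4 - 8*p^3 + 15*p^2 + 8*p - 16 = (p - 1)*(p^3 - 7*p^2 + 8*p + 16) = (p - 4)*(p - 1)*(p^2 - 3*p - 4) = (p - 4)^2*(p - 1)*(p + 1)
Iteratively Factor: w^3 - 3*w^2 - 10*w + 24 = (w - 4)*(w^2 + w - 6) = (w - 4)*(w - 2)*(w + 3)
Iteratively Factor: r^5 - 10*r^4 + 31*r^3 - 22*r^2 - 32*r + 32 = (r + 1)*(r^4 - 11*r^3 + 42*r^2 - 64*r + 32) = (r - 4)*(r + 1)*(r^3 - 7*r^2 + 14*r - 8) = (r - 4)^2*(r + 1)*(r^2 - 3*r + 2) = (r - 4)^2*(r - 2)*(r + 1)*(r - 1)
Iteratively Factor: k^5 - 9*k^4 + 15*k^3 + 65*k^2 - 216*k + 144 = (k - 3)*(k^4 - 6*k^3 - 3*k^2 + 56*k - 48) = (k - 4)*(k - 3)*(k^3 - 2*k^2 - 11*k + 12) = (k - 4)^2*(k - 3)*(k^2 + 2*k - 3) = (k - 4)^2*(k - 3)*(k - 1)*(k + 3)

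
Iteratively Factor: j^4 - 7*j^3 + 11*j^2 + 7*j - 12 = (j - 3)*(j^3 - 4*j^2 - j + 4) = (j - 3)*(j + 1)*(j^2 - 5*j + 4) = (j - 4)*(j - 3)*(j + 1)*(j - 1)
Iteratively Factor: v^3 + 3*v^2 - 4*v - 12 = (v - 2)*(v^2 + 5*v + 6) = (v - 2)*(v + 2)*(v + 3)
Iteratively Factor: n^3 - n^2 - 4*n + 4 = (n - 2)*(n^2 + n - 2) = (n - 2)*(n - 1)*(n + 2)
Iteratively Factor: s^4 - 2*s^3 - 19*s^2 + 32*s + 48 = (s - 3)*(s^3 + s^2 - 16*s - 16) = (s - 3)*(s + 4)*(s^2 - 3*s - 4) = (s - 3)*(s + 1)*(s + 4)*(s - 4)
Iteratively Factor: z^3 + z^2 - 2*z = (z + 2)*(z^2 - z) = z*(z + 2)*(z - 1)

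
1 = 1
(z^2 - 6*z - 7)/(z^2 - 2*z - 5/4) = 4*(-z^2 + 6*z + 7)/(-4*z^2 + 8*z + 5)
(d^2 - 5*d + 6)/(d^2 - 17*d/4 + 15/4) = 4*(d - 2)/(4*d - 5)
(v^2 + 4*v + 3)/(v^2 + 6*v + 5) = (v + 3)/(v + 5)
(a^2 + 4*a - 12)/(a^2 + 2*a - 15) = (a^2 + 4*a - 12)/(a^2 + 2*a - 15)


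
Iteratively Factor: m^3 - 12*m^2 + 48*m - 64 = (m - 4)*(m^2 - 8*m + 16) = (m - 4)^2*(m - 4)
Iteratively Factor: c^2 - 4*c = (c)*(c - 4)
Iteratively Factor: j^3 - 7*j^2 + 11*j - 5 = (j - 1)*(j^2 - 6*j + 5) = (j - 1)^2*(j - 5)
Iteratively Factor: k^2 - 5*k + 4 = (k - 4)*(k - 1)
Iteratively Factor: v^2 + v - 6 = (v + 3)*(v - 2)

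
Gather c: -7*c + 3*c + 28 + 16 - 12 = 32 - 4*c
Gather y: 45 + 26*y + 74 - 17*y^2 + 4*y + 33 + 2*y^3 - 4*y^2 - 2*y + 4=2*y^3 - 21*y^2 + 28*y + 156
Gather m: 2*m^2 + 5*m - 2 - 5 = 2*m^2 + 5*m - 7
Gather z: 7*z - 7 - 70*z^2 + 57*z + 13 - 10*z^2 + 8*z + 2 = -80*z^2 + 72*z + 8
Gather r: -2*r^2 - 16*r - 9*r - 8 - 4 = -2*r^2 - 25*r - 12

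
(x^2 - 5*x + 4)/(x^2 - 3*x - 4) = (x - 1)/(x + 1)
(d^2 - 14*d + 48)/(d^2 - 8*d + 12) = (d - 8)/(d - 2)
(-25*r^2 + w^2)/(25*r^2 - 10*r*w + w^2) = (-5*r - w)/(5*r - w)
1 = 1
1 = 1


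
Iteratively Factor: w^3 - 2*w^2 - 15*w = (w)*(w^2 - 2*w - 15) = w*(w + 3)*(w - 5)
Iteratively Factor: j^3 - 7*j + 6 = (j + 3)*(j^2 - 3*j + 2) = (j - 1)*(j + 3)*(j - 2)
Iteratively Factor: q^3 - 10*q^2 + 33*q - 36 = (q - 4)*(q^2 - 6*q + 9) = (q - 4)*(q - 3)*(q - 3)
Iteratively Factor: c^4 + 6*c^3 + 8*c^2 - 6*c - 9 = (c + 3)*(c^3 + 3*c^2 - c - 3) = (c - 1)*(c + 3)*(c^2 + 4*c + 3) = (c - 1)*(c + 3)^2*(c + 1)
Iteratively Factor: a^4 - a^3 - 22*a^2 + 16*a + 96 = (a - 3)*(a^3 + 2*a^2 - 16*a - 32) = (a - 4)*(a - 3)*(a^2 + 6*a + 8) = (a - 4)*(a - 3)*(a + 2)*(a + 4)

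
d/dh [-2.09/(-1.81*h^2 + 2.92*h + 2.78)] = (6.1028 - 7.5658*h)/(-1.81*h^2 + 2.92*h + 2.78)^2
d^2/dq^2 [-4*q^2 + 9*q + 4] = -8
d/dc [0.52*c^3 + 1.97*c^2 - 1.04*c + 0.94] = 1.56*c^2 + 3.94*c - 1.04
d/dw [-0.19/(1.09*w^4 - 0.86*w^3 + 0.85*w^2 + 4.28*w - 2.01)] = (0.8284*w^3 - 0.4902*w^2 + 0.323*w + 0.8132)/(1.09*w^4 - 0.86*w^3 + 0.85*w^2 + 4.28*w - 2.01)^2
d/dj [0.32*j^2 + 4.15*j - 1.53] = 0.64*j + 4.15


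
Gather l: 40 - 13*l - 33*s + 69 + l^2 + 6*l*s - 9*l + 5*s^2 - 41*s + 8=l^2 + l*(6*s - 22) + 5*s^2 - 74*s + 117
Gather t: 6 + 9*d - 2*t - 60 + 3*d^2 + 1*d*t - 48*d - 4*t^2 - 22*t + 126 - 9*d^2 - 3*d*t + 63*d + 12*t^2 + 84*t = -6*d^2 + 24*d + 8*t^2 + t*(60 - 2*d) + 72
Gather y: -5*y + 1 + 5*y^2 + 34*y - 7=5*y^2 + 29*y - 6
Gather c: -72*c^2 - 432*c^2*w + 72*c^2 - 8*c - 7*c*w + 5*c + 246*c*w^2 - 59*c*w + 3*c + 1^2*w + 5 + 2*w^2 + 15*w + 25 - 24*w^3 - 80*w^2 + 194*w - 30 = -432*c^2*w + c*(246*w^2 - 66*w) - 24*w^3 - 78*w^2 + 210*w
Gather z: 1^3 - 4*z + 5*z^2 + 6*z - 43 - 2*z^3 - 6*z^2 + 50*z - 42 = -2*z^3 - z^2 + 52*z - 84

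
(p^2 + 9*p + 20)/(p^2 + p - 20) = (p + 4)/(p - 4)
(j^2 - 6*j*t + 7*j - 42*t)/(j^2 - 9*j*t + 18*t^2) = (-j - 7)/(-j + 3*t)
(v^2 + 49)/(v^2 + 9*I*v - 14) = (v - 7*I)/(v + 2*I)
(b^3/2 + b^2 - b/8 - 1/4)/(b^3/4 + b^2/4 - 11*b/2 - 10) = (2*b^2 - 1/2)/(b^2 - b - 20)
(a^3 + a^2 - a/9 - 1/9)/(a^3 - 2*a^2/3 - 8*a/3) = (-9*a^3 - 9*a^2 + a + 1)/(3*a*(-3*a^2 + 2*a + 8))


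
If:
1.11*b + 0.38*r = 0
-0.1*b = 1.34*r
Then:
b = 0.00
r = 0.00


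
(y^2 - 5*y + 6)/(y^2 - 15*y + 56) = (y^2 - 5*y + 6)/(y^2 - 15*y + 56)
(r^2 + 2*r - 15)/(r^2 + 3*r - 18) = (r + 5)/(r + 6)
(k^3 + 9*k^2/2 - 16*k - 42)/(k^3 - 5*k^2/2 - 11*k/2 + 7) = (k + 6)/(k - 1)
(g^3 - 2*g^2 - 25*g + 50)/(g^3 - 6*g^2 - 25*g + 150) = (g - 2)/(g - 6)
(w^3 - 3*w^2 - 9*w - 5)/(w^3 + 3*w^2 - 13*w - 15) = (w^2 - 4*w - 5)/(w^2 + 2*w - 15)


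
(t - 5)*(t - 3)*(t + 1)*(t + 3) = t^4 - 4*t^3 - 14*t^2 + 36*t + 45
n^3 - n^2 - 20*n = n*(n - 5)*(n + 4)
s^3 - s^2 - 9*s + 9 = (s - 3)*(s - 1)*(s + 3)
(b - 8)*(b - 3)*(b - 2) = b^3 - 13*b^2 + 46*b - 48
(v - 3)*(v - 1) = v^2 - 4*v + 3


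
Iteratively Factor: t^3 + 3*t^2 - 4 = (t + 2)*(t^2 + t - 2) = (t - 1)*(t + 2)*(t + 2)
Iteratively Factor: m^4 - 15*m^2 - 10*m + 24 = (m - 1)*(m^3 + m^2 - 14*m - 24) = (m - 1)*(m + 3)*(m^2 - 2*m - 8) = (m - 4)*(m - 1)*(m + 3)*(m + 2)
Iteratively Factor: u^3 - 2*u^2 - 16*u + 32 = (u - 4)*(u^2 + 2*u - 8) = (u - 4)*(u + 4)*(u - 2)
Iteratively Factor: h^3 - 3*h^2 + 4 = (h - 2)*(h^2 - h - 2) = (h - 2)^2*(h + 1)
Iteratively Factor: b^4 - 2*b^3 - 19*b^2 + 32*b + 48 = (b + 1)*(b^3 - 3*b^2 - 16*b + 48) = (b - 3)*(b + 1)*(b^2 - 16) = (b - 4)*(b - 3)*(b + 1)*(b + 4)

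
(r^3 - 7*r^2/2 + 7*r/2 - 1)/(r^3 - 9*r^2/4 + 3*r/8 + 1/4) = 4*(r - 1)/(4*r + 1)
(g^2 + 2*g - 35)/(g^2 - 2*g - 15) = (g + 7)/(g + 3)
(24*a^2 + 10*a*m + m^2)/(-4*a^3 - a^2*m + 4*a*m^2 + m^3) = (-6*a - m)/(a^2 - m^2)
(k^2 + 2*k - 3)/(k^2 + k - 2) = (k + 3)/(k + 2)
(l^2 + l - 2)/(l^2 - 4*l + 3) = (l + 2)/(l - 3)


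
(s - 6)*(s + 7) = s^2 + s - 42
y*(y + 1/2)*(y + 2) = y^3 + 5*y^2/2 + y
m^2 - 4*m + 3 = (m - 3)*(m - 1)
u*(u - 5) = u^2 - 5*u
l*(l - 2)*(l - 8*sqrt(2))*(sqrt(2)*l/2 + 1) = sqrt(2)*l^4/2 - 7*l^3 - sqrt(2)*l^3 - 8*sqrt(2)*l^2 + 14*l^2 + 16*sqrt(2)*l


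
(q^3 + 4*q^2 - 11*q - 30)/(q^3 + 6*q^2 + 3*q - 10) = (q - 3)/(q - 1)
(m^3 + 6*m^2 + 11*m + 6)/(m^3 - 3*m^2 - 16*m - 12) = (m + 3)/(m - 6)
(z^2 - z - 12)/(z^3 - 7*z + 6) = (z - 4)/(z^2 - 3*z + 2)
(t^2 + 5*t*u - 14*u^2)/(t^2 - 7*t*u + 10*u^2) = (t + 7*u)/(t - 5*u)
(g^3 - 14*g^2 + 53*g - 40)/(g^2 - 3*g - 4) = (-g^3 + 14*g^2 - 53*g + 40)/(-g^2 + 3*g + 4)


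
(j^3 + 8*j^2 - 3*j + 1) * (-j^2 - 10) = -j^5 - 8*j^4 - 7*j^3 - 81*j^2 + 30*j - 10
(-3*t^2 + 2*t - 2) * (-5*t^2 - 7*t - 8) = 15*t^4 + 11*t^3 + 20*t^2 - 2*t + 16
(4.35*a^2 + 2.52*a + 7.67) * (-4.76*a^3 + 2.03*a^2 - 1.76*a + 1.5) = -20.706*a^5 - 3.1647*a^4 - 39.0496*a^3 + 17.6599*a^2 - 9.7192*a + 11.505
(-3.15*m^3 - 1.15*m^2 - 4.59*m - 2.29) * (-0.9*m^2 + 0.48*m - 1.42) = 2.835*m^5 - 0.477*m^4 + 8.052*m^3 + 1.4908*m^2 + 5.4186*m + 3.2518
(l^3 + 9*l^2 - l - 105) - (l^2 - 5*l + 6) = l^3 + 8*l^2 + 4*l - 111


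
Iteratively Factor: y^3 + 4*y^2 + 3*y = (y + 3)*(y^2 + y) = (y + 1)*(y + 3)*(y)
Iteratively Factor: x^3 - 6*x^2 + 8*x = (x - 4)*(x^2 - 2*x) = x*(x - 4)*(x - 2)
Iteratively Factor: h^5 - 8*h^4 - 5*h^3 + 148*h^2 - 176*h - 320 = (h - 4)*(h^4 - 4*h^3 - 21*h^2 + 64*h + 80) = (h - 4)*(h + 4)*(h^3 - 8*h^2 + 11*h + 20) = (h - 4)^2*(h + 4)*(h^2 - 4*h - 5) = (h - 4)^2*(h + 1)*(h + 4)*(h - 5)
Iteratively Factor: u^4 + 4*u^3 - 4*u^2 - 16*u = (u - 2)*(u^3 + 6*u^2 + 8*u) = u*(u - 2)*(u^2 + 6*u + 8) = u*(u - 2)*(u + 4)*(u + 2)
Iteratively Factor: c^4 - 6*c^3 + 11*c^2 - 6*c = (c - 3)*(c^3 - 3*c^2 + 2*c) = (c - 3)*(c - 2)*(c^2 - c) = c*(c - 3)*(c - 2)*(c - 1)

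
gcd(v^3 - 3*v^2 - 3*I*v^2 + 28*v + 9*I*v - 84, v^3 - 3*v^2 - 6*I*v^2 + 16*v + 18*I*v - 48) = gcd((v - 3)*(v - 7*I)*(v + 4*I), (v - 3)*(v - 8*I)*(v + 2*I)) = v - 3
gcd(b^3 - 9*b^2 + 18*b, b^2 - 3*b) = b^2 - 3*b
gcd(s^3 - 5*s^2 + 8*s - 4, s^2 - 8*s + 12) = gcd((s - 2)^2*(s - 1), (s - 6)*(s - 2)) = s - 2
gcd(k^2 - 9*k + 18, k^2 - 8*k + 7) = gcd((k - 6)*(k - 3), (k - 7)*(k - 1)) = 1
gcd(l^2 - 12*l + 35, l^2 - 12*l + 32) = 1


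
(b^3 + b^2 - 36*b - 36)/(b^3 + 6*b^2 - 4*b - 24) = (b^2 - 5*b - 6)/(b^2 - 4)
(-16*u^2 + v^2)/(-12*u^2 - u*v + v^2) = (4*u + v)/(3*u + v)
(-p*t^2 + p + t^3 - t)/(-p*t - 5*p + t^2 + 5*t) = (t^2 - 1)/(t + 5)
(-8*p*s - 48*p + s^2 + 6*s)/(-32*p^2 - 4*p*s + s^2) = (s + 6)/(4*p + s)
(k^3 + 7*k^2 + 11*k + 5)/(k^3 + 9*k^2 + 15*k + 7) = (k + 5)/(k + 7)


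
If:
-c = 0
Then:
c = 0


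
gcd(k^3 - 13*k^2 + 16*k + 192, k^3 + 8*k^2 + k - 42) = k + 3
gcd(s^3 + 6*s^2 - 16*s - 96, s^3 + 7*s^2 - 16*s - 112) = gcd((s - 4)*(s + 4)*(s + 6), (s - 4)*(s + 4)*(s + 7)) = s^2 - 16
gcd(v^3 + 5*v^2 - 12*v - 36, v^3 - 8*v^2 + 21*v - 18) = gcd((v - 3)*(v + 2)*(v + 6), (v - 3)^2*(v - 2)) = v - 3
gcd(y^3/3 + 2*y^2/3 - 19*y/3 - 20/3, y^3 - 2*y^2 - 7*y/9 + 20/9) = y + 1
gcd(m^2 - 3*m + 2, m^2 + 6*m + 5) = 1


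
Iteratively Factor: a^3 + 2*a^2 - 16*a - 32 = (a - 4)*(a^2 + 6*a + 8) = (a - 4)*(a + 2)*(a + 4)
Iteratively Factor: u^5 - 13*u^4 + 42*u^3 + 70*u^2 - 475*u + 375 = (u - 5)*(u^4 - 8*u^3 + 2*u^2 + 80*u - 75) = (u - 5)*(u + 3)*(u^3 - 11*u^2 + 35*u - 25) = (u - 5)^2*(u + 3)*(u^2 - 6*u + 5) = (u - 5)^2*(u - 1)*(u + 3)*(u - 5)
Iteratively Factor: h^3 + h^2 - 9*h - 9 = (h + 3)*(h^2 - 2*h - 3) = (h + 1)*(h + 3)*(h - 3)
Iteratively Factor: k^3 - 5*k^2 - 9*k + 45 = (k + 3)*(k^2 - 8*k + 15) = (k - 3)*(k + 3)*(k - 5)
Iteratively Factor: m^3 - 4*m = (m - 2)*(m^2 + 2*m) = m*(m - 2)*(m + 2)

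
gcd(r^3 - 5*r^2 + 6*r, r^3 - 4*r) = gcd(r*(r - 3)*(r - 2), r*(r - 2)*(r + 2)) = r^2 - 2*r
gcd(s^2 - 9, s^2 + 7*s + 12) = s + 3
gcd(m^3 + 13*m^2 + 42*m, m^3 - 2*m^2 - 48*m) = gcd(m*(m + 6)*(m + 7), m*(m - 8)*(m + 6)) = m^2 + 6*m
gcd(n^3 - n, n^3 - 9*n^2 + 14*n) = n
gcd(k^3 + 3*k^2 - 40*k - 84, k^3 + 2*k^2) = k + 2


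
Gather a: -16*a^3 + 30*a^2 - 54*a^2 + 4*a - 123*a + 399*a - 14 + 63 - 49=-16*a^3 - 24*a^2 + 280*a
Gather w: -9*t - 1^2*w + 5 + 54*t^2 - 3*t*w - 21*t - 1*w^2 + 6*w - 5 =54*t^2 - 30*t - w^2 + w*(5 - 3*t)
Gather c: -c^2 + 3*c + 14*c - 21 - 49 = -c^2 + 17*c - 70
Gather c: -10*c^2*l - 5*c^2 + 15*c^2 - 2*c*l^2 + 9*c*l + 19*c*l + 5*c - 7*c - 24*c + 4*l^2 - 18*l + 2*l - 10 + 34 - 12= c^2*(10 - 10*l) + c*(-2*l^2 + 28*l - 26) + 4*l^2 - 16*l + 12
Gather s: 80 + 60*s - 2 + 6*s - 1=66*s + 77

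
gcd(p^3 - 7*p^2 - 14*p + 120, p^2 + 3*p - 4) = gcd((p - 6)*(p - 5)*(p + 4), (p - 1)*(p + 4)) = p + 4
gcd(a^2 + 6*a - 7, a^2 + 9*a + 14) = a + 7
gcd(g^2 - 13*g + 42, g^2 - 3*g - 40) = 1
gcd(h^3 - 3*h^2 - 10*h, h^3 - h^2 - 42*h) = h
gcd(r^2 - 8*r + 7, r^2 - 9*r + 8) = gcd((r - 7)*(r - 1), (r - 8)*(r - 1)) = r - 1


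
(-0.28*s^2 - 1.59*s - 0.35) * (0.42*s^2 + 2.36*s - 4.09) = -0.1176*s^4 - 1.3286*s^3 - 2.7542*s^2 + 5.6771*s + 1.4315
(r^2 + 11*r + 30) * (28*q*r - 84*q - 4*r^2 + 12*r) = 28*q*r^3 + 224*q*r^2 - 84*q*r - 2520*q - 4*r^4 - 32*r^3 + 12*r^2 + 360*r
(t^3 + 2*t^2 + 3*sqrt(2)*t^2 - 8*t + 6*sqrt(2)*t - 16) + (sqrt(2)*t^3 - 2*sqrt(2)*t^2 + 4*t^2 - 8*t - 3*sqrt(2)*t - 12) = t^3 + sqrt(2)*t^3 + sqrt(2)*t^2 + 6*t^2 - 16*t + 3*sqrt(2)*t - 28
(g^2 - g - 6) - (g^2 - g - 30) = 24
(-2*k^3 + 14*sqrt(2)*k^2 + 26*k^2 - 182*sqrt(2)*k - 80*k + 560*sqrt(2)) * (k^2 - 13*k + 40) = -2*k^5 + 14*sqrt(2)*k^4 + 52*k^4 - 364*sqrt(2)*k^3 - 498*k^3 + 2080*k^2 + 3486*sqrt(2)*k^2 - 14560*sqrt(2)*k - 3200*k + 22400*sqrt(2)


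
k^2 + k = k*(k + 1)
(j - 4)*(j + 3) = j^2 - j - 12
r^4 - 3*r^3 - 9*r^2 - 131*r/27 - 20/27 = (r - 5)*(r + 1/3)^2*(r + 4/3)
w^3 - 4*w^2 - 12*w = w*(w - 6)*(w + 2)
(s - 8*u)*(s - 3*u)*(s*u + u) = s^3*u - 11*s^2*u^2 + s^2*u + 24*s*u^3 - 11*s*u^2 + 24*u^3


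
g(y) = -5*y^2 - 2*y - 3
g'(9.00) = -92.00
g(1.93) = -25.48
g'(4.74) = -49.40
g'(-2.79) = 25.90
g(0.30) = -4.05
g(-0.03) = -2.94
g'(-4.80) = 46.00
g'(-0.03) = -1.70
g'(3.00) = -32.00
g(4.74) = -124.82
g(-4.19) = -82.40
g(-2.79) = -36.34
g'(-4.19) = 39.90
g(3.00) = -54.00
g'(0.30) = -5.00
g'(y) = -10*y - 2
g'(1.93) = -21.30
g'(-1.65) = 14.50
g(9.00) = -426.00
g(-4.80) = -108.60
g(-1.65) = -13.31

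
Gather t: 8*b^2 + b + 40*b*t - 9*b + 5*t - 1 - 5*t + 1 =8*b^2 + 40*b*t - 8*b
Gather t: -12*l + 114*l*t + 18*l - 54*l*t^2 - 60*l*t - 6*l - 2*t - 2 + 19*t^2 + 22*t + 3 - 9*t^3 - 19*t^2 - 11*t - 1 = -54*l*t^2 - 9*t^3 + t*(54*l + 9)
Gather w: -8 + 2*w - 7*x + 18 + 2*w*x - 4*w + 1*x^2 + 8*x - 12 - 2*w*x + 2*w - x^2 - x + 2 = 0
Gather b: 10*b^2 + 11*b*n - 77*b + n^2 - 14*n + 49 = 10*b^2 + b*(11*n - 77) + n^2 - 14*n + 49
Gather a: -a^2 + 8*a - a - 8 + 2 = -a^2 + 7*a - 6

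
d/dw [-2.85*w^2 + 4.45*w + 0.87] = 4.45 - 5.7*w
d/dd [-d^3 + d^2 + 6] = d*(2 - 3*d)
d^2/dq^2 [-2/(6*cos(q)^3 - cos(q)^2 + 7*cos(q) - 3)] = 2*((-23*cos(q) + 4*cos(2*q) - 27*cos(3*q))*(6*cos(q)^3 - cos(q)^2 + 7*cos(q) - 3)/2 - 2*(18*cos(q)^2 - 2*cos(q) + 7)^2*sin(q)^2)/(6*cos(q)^3 - cos(q)^2 + 7*cos(q) - 3)^3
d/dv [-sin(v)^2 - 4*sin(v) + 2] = -2*(sin(v) + 2)*cos(v)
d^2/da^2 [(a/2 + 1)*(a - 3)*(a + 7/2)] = 3*a + 5/2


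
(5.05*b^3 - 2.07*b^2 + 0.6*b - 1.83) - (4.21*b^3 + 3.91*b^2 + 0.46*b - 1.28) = 0.84*b^3 - 5.98*b^2 + 0.14*b - 0.55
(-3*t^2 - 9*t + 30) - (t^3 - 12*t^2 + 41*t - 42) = -t^3 + 9*t^2 - 50*t + 72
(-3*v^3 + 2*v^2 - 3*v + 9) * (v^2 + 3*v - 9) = -3*v^5 - 7*v^4 + 30*v^3 - 18*v^2 + 54*v - 81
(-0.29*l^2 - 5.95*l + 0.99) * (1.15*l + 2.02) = -0.3335*l^3 - 7.4283*l^2 - 10.8805*l + 1.9998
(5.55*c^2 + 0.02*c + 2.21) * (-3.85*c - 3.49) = -21.3675*c^3 - 19.4465*c^2 - 8.5783*c - 7.7129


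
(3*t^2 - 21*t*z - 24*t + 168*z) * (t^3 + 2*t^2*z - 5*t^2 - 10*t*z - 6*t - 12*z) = 3*t^5 - 15*t^4*z - 39*t^4 - 42*t^3*z^2 + 195*t^3*z + 102*t^3 + 546*t^2*z^2 - 510*t^2*z + 144*t^2 - 1428*t*z^2 - 720*t*z - 2016*z^2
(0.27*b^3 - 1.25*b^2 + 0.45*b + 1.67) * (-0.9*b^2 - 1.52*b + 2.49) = -0.243*b^5 + 0.7146*b^4 + 2.1673*b^3 - 5.2995*b^2 - 1.4179*b + 4.1583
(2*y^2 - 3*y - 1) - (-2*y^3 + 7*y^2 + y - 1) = 2*y^3 - 5*y^2 - 4*y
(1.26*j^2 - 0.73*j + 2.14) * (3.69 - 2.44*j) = -3.0744*j^3 + 6.4306*j^2 - 7.9153*j + 7.8966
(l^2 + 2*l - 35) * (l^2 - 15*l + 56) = l^4 - 13*l^3 - 9*l^2 + 637*l - 1960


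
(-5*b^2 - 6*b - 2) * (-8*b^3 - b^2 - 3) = 40*b^5 + 53*b^4 + 22*b^3 + 17*b^2 + 18*b + 6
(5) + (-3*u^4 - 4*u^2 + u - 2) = -3*u^4 - 4*u^2 + u + 3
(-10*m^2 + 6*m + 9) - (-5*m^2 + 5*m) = -5*m^2 + m + 9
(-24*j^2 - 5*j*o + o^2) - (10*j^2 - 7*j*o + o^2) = -34*j^2 + 2*j*o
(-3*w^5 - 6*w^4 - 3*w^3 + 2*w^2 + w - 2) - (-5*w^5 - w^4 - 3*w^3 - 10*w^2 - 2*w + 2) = 2*w^5 - 5*w^4 + 12*w^2 + 3*w - 4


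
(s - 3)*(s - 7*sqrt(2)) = s^2 - 7*sqrt(2)*s - 3*s + 21*sqrt(2)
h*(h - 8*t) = h^2 - 8*h*t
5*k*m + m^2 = m*(5*k + m)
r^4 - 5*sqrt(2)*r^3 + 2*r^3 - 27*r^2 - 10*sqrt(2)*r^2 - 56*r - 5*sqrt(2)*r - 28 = (r + 1)^2*(r - 7*sqrt(2))*(r + 2*sqrt(2))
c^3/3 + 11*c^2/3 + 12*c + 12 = (c/3 + 1)*(c + 2)*(c + 6)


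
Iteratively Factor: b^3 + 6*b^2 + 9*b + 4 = (b + 4)*(b^2 + 2*b + 1) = (b + 1)*(b + 4)*(b + 1)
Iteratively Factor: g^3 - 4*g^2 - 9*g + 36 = (g - 3)*(g^2 - g - 12) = (g - 4)*(g - 3)*(g + 3)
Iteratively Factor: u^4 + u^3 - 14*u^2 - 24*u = (u - 4)*(u^3 + 5*u^2 + 6*u) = u*(u - 4)*(u^2 + 5*u + 6) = u*(u - 4)*(u + 2)*(u + 3)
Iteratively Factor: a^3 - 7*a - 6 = (a + 1)*(a^2 - a - 6) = (a - 3)*(a + 1)*(a + 2)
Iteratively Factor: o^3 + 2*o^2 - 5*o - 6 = (o + 3)*(o^2 - o - 2) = (o - 2)*(o + 3)*(o + 1)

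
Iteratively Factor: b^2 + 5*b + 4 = (b + 1)*(b + 4)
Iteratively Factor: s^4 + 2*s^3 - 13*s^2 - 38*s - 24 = (s - 4)*(s^3 + 6*s^2 + 11*s + 6) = (s - 4)*(s + 3)*(s^2 + 3*s + 2) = (s - 4)*(s + 2)*(s + 3)*(s + 1)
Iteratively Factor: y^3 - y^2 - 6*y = (y)*(y^2 - y - 6) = y*(y + 2)*(y - 3)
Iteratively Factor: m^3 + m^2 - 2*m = (m + 2)*(m^2 - m) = (m - 1)*(m + 2)*(m)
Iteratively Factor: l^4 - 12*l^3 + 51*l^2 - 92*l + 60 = (l - 2)*(l^3 - 10*l^2 + 31*l - 30) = (l - 5)*(l - 2)*(l^2 - 5*l + 6) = (l - 5)*(l - 3)*(l - 2)*(l - 2)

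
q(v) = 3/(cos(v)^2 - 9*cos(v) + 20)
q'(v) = 3*(2*sin(v)*cos(v) - 9*sin(v))/(cos(v)^2 - 9*cos(v) + 20)^2 = 3*(2*cos(v) - 9)*sin(v)/(cos(v)^2 - 9*cos(v) + 20)^2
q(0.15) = 0.25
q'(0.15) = -0.02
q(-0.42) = 0.24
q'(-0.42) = 0.06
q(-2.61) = 0.11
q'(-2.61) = 0.02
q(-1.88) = 0.13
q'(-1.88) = 0.05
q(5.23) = 0.19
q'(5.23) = 0.08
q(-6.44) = 0.25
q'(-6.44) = 0.02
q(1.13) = 0.18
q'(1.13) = -0.08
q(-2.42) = 0.11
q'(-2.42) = 0.03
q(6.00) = 0.24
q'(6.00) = 0.04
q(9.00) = 0.10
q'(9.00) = -0.02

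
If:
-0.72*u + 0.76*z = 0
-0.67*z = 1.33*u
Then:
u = 0.00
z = 0.00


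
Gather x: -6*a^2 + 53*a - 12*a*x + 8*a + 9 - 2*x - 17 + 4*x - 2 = -6*a^2 + 61*a + x*(2 - 12*a) - 10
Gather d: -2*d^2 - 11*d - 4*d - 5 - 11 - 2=-2*d^2 - 15*d - 18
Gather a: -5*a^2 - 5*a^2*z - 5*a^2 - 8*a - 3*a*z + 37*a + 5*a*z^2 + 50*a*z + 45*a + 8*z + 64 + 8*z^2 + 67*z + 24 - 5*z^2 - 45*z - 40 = a^2*(-5*z - 10) + a*(5*z^2 + 47*z + 74) + 3*z^2 + 30*z + 48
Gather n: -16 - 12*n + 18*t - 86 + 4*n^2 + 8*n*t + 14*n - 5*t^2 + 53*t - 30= 4*n^2 + n*(8*t + 2) - 5*t^2 + 71*t - 132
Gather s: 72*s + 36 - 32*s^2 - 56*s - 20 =-32*s^2 + 16*s + 16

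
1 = 1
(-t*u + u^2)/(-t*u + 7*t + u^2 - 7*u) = u/(u - 7)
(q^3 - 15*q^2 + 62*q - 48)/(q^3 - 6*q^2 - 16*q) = (q^2 - 7*q + 6)/(q*(q + 2))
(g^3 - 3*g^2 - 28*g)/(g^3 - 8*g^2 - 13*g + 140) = g/(g - 5)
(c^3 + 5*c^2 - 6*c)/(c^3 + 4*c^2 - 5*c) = (c + 6)/(c + 5)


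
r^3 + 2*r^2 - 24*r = r*(r - 4)*(r + 6)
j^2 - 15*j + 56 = (j - 8)*(j - 7)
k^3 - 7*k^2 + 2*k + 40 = (k - 5)*(k - 4)*(k + 2)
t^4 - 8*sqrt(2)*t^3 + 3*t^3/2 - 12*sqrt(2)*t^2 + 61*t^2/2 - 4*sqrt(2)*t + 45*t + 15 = (t + 1/2)*(t + 1)*(t - 5*sqrt(2))*(t - 3*sqrt(2))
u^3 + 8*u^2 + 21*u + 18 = (u + 2)*(u + 3)^2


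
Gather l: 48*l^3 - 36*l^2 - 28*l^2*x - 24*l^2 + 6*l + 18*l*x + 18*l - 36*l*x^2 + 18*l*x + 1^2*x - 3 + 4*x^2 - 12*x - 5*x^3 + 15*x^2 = 48*l^3 + l^2*(-28*x - 60) + l*(-36*x^2 + 36*x + 24) - 5*x^3 + 19*x^2 - 11*x - 3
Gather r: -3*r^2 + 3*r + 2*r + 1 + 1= -3*r^2 + 5*r + 2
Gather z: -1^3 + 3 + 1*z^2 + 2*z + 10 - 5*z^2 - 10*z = -4*z^2 - 8*z + 12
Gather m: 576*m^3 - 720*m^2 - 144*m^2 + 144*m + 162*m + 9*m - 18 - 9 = 576*m^3 - 864*m^2 + 315*m - 27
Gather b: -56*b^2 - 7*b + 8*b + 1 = -56*b^2 + b + 1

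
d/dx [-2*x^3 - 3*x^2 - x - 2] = -6*x^2 - 6*x - 1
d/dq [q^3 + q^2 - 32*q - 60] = 3*q^2 + 2*q - 32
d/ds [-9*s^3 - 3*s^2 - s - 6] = -27*s^2 - 6*s - 1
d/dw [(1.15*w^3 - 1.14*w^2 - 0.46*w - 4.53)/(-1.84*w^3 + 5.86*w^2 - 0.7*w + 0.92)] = (4.6414*w^4 - 3.3028*w^3 - 18.338*w^2 + 50.994*w - 3.5942)/(3.3856*w^6 - 21.5648*w^5 + 36.9156*w^4 - 11.5896*w^3 + 11.2724*w^2 - 1.288*w + 0.8464)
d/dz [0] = 0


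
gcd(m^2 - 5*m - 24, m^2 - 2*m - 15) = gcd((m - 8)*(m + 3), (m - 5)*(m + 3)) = m + 3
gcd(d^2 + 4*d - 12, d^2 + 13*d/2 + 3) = d + 6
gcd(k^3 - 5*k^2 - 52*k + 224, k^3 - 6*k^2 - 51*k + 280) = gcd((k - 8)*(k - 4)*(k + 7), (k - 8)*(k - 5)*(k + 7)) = k^2 - k - 56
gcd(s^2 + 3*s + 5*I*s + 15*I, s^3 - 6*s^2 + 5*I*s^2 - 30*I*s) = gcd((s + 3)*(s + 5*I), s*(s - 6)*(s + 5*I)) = s + 5*I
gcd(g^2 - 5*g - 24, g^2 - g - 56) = g - 8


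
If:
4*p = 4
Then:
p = 1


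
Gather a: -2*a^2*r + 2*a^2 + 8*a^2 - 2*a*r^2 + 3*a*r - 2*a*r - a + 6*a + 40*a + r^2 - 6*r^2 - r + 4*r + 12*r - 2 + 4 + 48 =a^2*(10 - 2*r) + a*(-2*r^2 + r + 45) - 5*r^2 + 15*r + 50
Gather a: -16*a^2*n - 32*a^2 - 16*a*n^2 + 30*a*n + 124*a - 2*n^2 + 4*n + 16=a^2*(-16*n - 32) + a*(-16*n^2 + 30*n + 124) - 2*n^2 + 4*n + 16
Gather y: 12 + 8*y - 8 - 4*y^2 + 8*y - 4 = -4*y^2 + 16*y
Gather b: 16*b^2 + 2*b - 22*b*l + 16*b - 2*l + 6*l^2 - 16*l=16*b^2 + b*(18 - 22*l) + 6*l^2 - 18*l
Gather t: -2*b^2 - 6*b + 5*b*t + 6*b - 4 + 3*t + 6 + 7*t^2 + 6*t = -2*b^2 + 7*t^2 + t*(5*b + 9) + 2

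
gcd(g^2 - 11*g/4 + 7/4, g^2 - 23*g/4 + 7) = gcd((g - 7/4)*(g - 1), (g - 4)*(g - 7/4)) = g - 7/4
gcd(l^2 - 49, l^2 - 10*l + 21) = l - 7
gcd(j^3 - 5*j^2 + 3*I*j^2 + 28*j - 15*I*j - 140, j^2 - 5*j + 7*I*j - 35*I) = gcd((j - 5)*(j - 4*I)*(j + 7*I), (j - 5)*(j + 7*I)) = j^2 + j*(-5 + 7*I) - 35*I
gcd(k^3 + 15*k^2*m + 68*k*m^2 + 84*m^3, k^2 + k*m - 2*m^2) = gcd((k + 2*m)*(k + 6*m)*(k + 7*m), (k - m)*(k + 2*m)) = k + 2*m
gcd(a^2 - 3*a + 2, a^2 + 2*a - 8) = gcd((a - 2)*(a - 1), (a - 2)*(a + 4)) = a - 2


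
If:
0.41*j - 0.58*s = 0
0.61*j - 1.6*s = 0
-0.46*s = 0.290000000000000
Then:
No Solution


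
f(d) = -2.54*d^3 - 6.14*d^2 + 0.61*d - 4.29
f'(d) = -7.62*d^2 - 12.28*d + 0.61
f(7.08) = -1209.18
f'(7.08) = -468.30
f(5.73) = -680.25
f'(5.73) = -319.94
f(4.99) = -469.73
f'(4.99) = -250.41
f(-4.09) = 64.29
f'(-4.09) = -76.63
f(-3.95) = 54.04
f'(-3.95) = -69.78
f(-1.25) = -9.69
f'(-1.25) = 4.05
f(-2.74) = 0.19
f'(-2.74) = -22.95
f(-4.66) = 116.57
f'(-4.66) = -107.64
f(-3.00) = 7.20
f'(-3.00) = -31.13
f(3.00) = -126.30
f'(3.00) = -104.81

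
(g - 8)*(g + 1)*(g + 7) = g^3 - 57*g - 56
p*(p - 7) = p^2 - 7*p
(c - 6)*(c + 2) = c^2 - 4*c - 12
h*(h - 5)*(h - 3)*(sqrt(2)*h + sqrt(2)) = sqrt(2)*h^4 - 7*sqrt(2)*h^3 + 7*sqrt(2)*h^2 + 15*sqrt(2)*h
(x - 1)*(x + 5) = x^2 + 4*x - 5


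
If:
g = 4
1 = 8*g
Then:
No Solution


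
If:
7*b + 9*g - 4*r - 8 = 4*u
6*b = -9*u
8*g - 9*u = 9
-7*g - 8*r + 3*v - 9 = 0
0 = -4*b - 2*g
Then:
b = -9/10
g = 9/5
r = -1/8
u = 3/5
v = 103/15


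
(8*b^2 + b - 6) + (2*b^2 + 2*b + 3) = 10*b^2 + 3*b - 3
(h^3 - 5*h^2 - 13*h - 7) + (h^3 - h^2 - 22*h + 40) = 2*h^3 - 6*h^2 - 35*h + 33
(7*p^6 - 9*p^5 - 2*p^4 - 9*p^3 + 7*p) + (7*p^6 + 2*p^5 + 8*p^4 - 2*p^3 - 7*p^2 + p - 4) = 14*p^6 - 7*p^5 + 6*p^4 - 11*p^3 - 7*p^2 + 8*p - 4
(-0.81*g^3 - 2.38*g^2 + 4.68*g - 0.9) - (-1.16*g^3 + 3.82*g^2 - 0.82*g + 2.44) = 0.35*g^3 - 6.2*g^2 + 5.5*g - 3.34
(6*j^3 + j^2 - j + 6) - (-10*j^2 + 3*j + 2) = 6*j^3 + 11*j^2 - 4*j + 4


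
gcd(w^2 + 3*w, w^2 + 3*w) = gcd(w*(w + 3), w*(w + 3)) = w^2 + 3*w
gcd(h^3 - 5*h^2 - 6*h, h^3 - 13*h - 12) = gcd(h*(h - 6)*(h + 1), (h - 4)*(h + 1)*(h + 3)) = h + 1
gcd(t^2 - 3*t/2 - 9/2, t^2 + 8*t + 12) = 1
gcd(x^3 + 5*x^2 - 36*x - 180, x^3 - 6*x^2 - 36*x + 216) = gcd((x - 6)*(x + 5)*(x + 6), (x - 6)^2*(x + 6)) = x^2 - 36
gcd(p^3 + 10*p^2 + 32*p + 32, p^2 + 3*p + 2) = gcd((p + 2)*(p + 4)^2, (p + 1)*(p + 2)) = p + 2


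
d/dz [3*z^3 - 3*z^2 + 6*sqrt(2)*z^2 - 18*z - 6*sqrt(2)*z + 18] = 9*z^2 - 6*z + 12*sqrt(2)*z - 18 - 6*sqrt(2)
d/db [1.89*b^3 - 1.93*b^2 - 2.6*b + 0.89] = 5.67*b^2 - 3.86*b - 2.6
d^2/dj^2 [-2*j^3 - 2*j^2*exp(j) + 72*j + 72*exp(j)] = -2*j^2*exp(j) - 8*j*exp(j) - 12*j + 68*exp(j)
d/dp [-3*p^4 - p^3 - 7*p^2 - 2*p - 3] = -12*p^3 - 3*p^2 - 14*p - 2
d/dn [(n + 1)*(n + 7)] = 2*n + 8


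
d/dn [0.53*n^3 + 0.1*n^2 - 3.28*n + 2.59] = 1.59*n^2 + 0.2*n - 3.28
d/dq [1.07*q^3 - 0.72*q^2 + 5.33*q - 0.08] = 3.21*q^2 - 1.44*q + 5.33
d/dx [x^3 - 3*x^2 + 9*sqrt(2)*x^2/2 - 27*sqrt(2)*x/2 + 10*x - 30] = 3*x^2 - 6*x + 9*sqrt(2)*x - 27*sqrt(2)/2 + 10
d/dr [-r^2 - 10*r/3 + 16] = -2*r - 10/3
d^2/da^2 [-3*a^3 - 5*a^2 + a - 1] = -18*a - 10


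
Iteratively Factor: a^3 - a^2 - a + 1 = (a + 1)*(a^2 - 2*a + 1) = (a - 1)*(a + 1)*(a - 1)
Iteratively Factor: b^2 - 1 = (b + 1)*(b - 1)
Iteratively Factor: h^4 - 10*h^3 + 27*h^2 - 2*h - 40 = (h - 2)*(h^3 - 8*h^2 + 11*h + 20) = (h - 5)*(h - 2)*(h^2 - 3*h - 4) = (h - 5)*(h - 2)*(h + 1)*(h - 4)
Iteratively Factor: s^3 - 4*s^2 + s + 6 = (s - 2)*(s^2 - 2*s - 3) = (s - 2)*(s + 1)*(s - 3)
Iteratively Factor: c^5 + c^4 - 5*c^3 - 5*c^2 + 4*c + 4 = (c + 1)*(c^4 - 5*c^2 + 4) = (c + 1)*(c + 2)*(c^3 - 2*c^2 - c + 2) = (c + 1)^2*(c + 2)*(c^2 - 3*c + 2) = (c - 2)*(c + 1)^2*(c + 2)*(c - 1)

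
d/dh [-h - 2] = -1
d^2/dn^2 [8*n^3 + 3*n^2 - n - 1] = 48*n + 6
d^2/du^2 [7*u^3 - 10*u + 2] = 42*u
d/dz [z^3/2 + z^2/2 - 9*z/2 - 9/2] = 3*z^2/2 + z - 9/2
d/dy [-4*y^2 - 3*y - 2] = -8*y - 3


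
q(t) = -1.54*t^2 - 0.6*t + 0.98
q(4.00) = -26.06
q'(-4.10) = 12.03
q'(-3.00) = 8.64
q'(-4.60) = 13.57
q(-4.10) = -22.45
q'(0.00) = -0.60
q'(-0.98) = 2.42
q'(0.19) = -1.19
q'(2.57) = -8.52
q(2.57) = -10.73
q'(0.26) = -1.40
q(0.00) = 0.98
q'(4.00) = -12.92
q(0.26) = 0.72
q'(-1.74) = 4.76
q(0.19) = 0.81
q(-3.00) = -11.08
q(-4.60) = -28.85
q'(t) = -3.08*t - 0.6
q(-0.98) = 0.09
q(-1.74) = -2.64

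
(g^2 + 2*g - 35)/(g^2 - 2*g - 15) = (g + 7)/(g + 3)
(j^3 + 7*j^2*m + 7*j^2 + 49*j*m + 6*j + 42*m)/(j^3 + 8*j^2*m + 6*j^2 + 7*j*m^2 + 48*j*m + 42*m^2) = (j + 1)/(j + m)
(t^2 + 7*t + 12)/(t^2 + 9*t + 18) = (t + 4)/(t + 6)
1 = 1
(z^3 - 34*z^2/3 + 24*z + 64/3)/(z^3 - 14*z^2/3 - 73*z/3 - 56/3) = (3*z^2 - 10*z - 8)/(3*z^2 + 10*z + 7)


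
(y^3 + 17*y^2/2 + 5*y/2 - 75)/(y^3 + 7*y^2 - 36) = (y^2 + 5*y/2 - 25/2)/(y^2 + y - 6)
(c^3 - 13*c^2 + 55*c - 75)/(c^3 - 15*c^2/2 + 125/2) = 2*(c - 3)/(2*c + 5)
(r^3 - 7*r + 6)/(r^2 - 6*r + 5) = (r^2 + r - 6)/(r - 5)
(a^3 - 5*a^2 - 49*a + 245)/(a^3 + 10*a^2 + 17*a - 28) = (a^2 - 12*a + 35)/(a^2 + 3*a - 4)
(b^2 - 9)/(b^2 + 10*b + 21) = (b - 3)/(b + 7)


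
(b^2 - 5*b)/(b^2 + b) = (b - 5)/(b + 1)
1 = 1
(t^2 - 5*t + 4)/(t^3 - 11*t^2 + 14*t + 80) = (t^2 - 5*t + 4)/(t^3 - 11*t^2 + 14*t + 80)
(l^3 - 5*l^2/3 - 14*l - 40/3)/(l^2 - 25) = (3*l^2 + 10*l + 8)/(3*(l + 5))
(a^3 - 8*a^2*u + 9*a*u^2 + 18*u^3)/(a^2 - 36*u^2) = (a^2 - 2*a*u - 3*u^2)/(a + 6*u)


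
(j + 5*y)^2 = j^2 + 10*j*y + 25*y^2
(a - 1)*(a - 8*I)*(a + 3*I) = a^3 - a^2 - 5*I*a^2 + 24*a + 5*I*a - 24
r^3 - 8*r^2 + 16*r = r*(r - 4)^2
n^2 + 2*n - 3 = (n - 1)*(n + 3)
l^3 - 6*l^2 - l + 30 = (l - 5)*(l - 3)*(l + 2)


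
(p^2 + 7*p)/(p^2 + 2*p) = (p + 7)/(p + 2)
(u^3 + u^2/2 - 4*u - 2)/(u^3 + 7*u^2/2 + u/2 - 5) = (2*u^2 - 3*u - 2)/(2*u^2 + 3*u - 5)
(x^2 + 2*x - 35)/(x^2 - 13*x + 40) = (x + 7)/(x - 8)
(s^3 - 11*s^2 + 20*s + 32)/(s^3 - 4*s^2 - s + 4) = (s - 8)/(s - 1)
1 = 1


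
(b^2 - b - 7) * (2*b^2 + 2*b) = 2*b^4 - 16*b^2 - 14*b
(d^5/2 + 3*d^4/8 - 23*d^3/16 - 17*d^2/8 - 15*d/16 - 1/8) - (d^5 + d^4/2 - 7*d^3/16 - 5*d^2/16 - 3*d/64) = -d^5/2 - d^4/8 - d^3 - 29*d^2/16 - 57*d/64 - 1/8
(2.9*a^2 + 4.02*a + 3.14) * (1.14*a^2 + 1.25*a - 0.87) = 3.306*a^4 + 8.2078*a^3 + 6.0816*a^2 + 0.427600000000001*a - 2.7318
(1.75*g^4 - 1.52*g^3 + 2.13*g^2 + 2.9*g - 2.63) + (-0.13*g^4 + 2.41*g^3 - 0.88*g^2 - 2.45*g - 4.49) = 1.62*g^4 + 0.89*g^3 + 1.25*g^2 + 0.45*g - 7.12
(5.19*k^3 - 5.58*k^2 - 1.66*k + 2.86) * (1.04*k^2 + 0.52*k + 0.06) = 5.3976*k^5 - 3.1044*k^4 - 4.3166*k^3 + 1.7764*k^2 + 1.3876*k + 0.1716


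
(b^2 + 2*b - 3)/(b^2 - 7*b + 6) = (b + 3)/(b - 6)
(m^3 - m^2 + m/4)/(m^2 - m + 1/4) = m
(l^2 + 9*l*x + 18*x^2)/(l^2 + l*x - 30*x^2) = (-l - 3*x)/(-l + 5*x)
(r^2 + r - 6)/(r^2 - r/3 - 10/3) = 3*(r + 3)/(3*r + 5)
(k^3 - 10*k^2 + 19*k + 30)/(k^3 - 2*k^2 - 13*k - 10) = (k - 6)/(k + 2)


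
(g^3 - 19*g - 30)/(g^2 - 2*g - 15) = g + 2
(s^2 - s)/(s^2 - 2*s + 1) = s/(s - 1)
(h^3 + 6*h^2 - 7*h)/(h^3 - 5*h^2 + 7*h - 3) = h*(h + 7)/(h^2 - 4*h + 3)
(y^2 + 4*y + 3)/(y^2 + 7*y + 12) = (y + 1)/(y + 4)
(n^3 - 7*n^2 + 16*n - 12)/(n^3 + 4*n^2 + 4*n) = (n^3 - 7*n^2 + 16*n - 12)/(n*(n^2 + 4*n + 4))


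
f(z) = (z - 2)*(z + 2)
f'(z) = 2*z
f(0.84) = -3.29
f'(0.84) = 1.68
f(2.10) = 0.41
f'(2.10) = 4.20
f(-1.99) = -0.04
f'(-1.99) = -3.98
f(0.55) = -3.70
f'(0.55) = 1.10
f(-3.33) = 7.09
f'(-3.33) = -6.66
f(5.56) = 26.91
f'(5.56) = 11.12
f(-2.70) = 3.29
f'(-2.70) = -5.40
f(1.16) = -2.65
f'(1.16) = 2.32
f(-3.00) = 5.00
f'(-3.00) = -6.00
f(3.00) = 5.00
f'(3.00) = 6.00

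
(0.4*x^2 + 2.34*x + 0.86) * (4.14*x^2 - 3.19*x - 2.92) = 1.656*x^4 + 8.4116*x^3 - 5.0722*x^2 - 9.5762*x - 2.5112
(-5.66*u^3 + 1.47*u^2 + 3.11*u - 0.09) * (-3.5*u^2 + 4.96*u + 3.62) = 19.81*u^5 - 33.2186*u^4 - 24.083*u^3 + 21.062*u^2 + 10.8118*u - 0.3258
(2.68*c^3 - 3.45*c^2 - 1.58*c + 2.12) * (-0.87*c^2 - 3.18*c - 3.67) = -2.3316*c^5 - 5.5209*c^4 + 2.51*c^3 + 15.8415*c^2 - 0.943000000000001*c - 7.7804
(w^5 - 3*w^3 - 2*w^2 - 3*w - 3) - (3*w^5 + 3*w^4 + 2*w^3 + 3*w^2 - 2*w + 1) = -2*w^5 - 3*w^4 - 5*w^3 - 5*w^2 - w - 4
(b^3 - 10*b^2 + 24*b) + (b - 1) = b^3 - 10*b^2 + 25*b - 1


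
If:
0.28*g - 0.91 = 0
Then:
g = 3.25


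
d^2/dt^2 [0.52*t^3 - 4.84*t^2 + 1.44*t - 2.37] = 3.12*t - 9.68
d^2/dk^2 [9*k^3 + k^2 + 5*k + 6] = 54*k + 2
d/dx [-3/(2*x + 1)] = 6/(2*x + 1)^2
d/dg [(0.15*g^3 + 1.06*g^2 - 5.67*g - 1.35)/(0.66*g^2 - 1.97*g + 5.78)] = (0.099*g^4 - 0.591*g^3 + 4.255*g^2 + 14.0356*g - 35.4321)/(0.4356*g^4 - 2.6004*g^3 + 11.5105*g^2 - 22.7732*g + 33.4084)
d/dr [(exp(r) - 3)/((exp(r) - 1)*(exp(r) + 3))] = (-exp(2*r) + 6*exp(r) + 3)*exp(r)/(exp(4*r) + 4*exp(3*r) - 2*exp(2*r) - 12*exp(r) + 9)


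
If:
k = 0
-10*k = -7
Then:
No Solution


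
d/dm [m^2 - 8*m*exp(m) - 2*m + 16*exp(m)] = -8*m*exp(m) + 2*m + 8*exp(m) - 2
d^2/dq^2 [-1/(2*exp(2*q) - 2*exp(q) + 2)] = (-(2*exp(q) - 1)^2*exp(q) + (4*exp(q) - 1)*(exp(2*q) - exp(q) + 1)/2)*exp(q)/(exp(2*q) - exp(q) + 1)^3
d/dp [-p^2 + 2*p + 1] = 2 - 2*p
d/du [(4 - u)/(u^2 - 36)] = (-u^2 + 2*u*(u - 4) + 36)/(u^2 - 36)^2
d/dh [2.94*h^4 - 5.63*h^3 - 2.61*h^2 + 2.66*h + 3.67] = 11.76*h^3 - 16.89*h^2 - 5.22*h + 2.66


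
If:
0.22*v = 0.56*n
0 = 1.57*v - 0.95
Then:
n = 0.24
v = 0.61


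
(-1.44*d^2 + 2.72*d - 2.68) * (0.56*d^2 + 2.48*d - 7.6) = -0.8064*d^4 - 2.048*d^3 + 16.1888*d^2 - 27.3184*d + 20.368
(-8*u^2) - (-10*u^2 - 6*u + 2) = 2*u^2 + 6*u - 2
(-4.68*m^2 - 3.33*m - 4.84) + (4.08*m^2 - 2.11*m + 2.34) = -0.6*m^2 - 5.44*m - 2.5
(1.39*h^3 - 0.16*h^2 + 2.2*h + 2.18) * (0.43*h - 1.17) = 0.5977*h^4 - 1.6951*h^3 + 1.1332*h^2 - 1.6366*h - 2.5506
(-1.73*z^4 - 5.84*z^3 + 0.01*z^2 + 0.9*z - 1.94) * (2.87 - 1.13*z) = 1.9549*z^5 + 1.6341*z^4 - 16.7721*z^3 - 0.9883*z^2 + 4.7752*z - 5.5678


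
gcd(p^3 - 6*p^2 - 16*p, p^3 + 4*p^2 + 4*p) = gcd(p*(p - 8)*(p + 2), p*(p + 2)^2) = p^2 + 2*p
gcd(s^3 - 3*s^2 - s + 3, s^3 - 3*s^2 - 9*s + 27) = s - 3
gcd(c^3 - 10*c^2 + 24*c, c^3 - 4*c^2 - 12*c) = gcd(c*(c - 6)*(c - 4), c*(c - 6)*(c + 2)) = c^2 - 6*c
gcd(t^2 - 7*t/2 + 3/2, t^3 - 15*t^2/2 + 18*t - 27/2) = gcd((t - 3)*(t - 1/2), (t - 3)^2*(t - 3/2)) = t - 3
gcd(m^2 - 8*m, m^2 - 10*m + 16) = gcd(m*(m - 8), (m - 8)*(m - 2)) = m - 8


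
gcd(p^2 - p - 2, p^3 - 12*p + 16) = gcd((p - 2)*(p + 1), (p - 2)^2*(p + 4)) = p - 2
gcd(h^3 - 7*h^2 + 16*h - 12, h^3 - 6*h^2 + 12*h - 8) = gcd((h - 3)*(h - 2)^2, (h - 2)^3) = h^2 - 4*h + 4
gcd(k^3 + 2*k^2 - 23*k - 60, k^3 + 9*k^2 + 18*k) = k + 3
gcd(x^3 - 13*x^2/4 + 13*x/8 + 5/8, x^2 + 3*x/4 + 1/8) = x + 1/4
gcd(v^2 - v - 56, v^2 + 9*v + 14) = v + 7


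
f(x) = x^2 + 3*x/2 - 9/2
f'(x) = 2*x + 3/2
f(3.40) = 12.16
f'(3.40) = 8.30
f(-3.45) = 2.23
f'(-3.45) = -5.40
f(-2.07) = -3.32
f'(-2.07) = -2.64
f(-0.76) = -5.06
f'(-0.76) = -0.02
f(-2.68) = -1.34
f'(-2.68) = -3.86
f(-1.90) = -3.74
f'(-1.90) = -2.30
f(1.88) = 1.85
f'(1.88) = 5.26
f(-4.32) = 7.68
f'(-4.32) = -7.14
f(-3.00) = 0.00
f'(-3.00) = -4.50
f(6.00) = 40.50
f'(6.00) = 13.50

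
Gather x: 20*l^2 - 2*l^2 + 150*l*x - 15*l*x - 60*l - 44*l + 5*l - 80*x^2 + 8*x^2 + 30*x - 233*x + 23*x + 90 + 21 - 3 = 18*l^2 - 99*l - 72*x^2 + x*(135*l - 180) + 108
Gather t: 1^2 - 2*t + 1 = 2 - 2*t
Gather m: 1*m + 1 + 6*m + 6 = 7*m + 7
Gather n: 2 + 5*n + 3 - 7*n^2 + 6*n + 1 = -7*n^2 + 11*n + 6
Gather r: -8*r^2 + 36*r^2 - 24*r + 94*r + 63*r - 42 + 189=28*r^2 + 133*r + 147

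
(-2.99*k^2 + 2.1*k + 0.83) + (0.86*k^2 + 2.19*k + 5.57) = -2.13*k^2 + 4.29*k + 6.4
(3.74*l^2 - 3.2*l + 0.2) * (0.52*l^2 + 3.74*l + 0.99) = 1.9448*l^4 + 12.3236*l^3 - 8.1614*l^2 - 2.42*l + 0.198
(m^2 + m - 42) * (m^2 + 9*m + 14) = m^4 + 10*m^3 - 19*m^2 - 364*m - 588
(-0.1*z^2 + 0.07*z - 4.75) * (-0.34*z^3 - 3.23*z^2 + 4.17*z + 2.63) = 0.034*z^5 + 0.2992*z^4 + 0.9719*z^3 + 15.3714*z^2 - 19.6234*z - 12.4925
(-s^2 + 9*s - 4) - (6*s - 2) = -s^2 + 3*s - 2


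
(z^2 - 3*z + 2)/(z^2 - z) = (z - 2)/z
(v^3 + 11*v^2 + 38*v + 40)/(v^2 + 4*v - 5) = (v^2 + 6*v + 8)/(v - 1)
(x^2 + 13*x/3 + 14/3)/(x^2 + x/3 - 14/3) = (x + 2)/(x - 2)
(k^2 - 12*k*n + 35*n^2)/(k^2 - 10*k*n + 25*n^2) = (k - 7*n)/(k - 5*n)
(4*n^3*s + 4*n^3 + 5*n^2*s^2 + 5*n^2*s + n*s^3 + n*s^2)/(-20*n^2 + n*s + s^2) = n*(4*n^2*s + 4*n^2 + 5*n*s^2 + 5*n*s + s^3 + s^2)/(-20*n^2 + n*s + s^2)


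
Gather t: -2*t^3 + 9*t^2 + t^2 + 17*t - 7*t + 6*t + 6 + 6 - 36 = -2*t^3 + 10*t^2 + 16*t - 24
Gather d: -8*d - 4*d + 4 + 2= 6 - 12*d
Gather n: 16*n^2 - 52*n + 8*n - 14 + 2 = 16*n^2 - 44*n - 12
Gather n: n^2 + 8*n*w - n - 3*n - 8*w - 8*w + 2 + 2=n^2 + n*(8*w - 4) - 16*w + 4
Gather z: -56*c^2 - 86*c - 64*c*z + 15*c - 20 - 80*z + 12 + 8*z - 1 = -56*c^2 - 71*c + z*(-64*c - 72) - 9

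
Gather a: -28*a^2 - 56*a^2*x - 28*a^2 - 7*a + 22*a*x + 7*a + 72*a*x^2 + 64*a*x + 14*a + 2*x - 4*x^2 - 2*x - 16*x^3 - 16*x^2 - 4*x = a^2*(-56*x - 56) + a*(72*x^2 + 86*x + 14) - 16*x^3 - 20*x^2 - 4*x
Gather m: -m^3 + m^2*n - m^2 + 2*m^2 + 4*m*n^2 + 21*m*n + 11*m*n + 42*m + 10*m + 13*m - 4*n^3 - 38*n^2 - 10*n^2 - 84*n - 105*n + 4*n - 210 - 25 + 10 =-m^3 + m^2*(n + 1) + m*(4*n^2 + 32*n + 65) - 4*n^3 - 48*n^2 - 185*n - 225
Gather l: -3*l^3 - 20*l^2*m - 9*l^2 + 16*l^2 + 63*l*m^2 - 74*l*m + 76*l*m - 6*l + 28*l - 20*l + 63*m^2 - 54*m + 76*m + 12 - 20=-3*l^3 + l^2*(7 - 20*m) + l*(63*m^2 + 2*m + 2) + 63*m^2 + 22*m - 8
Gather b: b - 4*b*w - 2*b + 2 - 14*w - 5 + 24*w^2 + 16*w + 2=b*(-4*w - 1) + 24*w^2 + 2*w - 1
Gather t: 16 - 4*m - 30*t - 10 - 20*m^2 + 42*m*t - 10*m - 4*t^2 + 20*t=-20*m^2 - 14*m - 4*t^2 + t*(42*m - 10) + 6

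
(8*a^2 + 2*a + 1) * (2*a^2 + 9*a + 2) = 16*a^4 + 76*a^3 + 36*a^2 + 13*a + 2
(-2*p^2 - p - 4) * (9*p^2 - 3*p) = -18*p^4 - 3*p^3 - 33*p^2 + 12*p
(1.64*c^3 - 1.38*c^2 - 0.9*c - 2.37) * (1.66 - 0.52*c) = -0.8528*c^4 + 3.44*c^3 - 1.8228*c^2 - 0.2616*c - 3.9342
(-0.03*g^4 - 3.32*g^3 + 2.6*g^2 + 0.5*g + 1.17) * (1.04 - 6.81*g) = 0.2043*g^5 + 22.578*g^4 - 21.1588*g^3 - 0.701*g^2 - 7.4477*g + 1.2168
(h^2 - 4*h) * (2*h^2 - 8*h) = 2*h^4 - 16*h^3 + 32*h^2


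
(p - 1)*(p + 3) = p^2 + 2*p - 3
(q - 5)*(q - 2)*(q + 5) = q^3 - 2*q^2 - 25*q + 50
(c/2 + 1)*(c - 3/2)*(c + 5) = c^3/2 + 11*c^2/4 - c/4 - 15/2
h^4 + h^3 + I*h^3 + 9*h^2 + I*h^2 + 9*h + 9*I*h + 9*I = (h - 3*I)*(h + 3*I)*(-I*h + 1)*(I*h + I)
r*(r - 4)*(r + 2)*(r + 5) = r^4 + 3*r^3 - 18*r^2 - 40*r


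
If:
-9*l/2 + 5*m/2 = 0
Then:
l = 5*m/9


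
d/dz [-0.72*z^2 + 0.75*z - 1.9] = 0.75 - 1.44*z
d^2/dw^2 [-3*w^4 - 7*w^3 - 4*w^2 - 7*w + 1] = -36*w^2 - 42*w - 8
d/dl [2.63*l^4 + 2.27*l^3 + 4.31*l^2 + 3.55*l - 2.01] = 10.52*l^3 + 6.81*l^2 + 8.62*l + 3.55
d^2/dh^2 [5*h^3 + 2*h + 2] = 30*h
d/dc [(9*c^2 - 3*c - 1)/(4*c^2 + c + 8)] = (21*c^2 + 152*c - 23)/(16*c^4 + 8*c^3 + 65*c^2 + 16*c + 64)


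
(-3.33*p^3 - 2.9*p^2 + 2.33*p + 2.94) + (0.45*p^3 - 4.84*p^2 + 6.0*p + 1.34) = -2.88*p^3 - 7.74*p^2 + 8.33*p + 4.28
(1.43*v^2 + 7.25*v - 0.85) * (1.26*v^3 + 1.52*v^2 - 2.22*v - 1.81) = 1.8018*v^5 + 11.3086*v^4 + 6.7744*v^3 - 19.9753*v^2 - 11.2355*v + 1.5385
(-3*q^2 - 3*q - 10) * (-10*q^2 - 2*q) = 30*q^4 + 36*q^3 + 106*q^2 + 20*q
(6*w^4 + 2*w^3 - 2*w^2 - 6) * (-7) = -42*w^4 - 14*w^3 + 14*w^2 + 42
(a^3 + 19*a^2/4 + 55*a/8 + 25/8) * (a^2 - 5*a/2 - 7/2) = a^5 + 9*a^4/4 - 17*a^3/2 - 491*a^2/16 - 255*a/8 - 175/16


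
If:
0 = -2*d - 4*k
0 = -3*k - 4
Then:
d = 8/3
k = -4/3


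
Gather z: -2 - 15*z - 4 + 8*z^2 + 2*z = 8*z^2 - 13*z - 6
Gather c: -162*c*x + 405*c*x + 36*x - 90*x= 243*c*x - 54*x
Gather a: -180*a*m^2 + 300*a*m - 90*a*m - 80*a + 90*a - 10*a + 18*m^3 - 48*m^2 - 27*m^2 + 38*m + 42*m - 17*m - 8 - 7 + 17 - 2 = a*(-180*m^2 + 210*m) + 18*m^3 - 75*m^2 + 63*m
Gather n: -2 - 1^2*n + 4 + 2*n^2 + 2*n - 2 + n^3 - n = n^3 + 2*n^2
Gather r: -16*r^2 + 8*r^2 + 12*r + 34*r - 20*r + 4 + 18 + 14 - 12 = -8*r^2 + 26*r + 24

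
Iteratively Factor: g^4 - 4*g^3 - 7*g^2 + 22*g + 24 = (g + 2)*(g^3 - 6*g^2 + 5*g + 12) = (g - 3)*(g + 2)*(g^2 - 3*g - 4) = (g - 4)*(g - 3)*(g + 2)*(g + 1)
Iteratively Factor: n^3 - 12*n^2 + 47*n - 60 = (n - 3)*(n^2 - 9*n + 20) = (n - 5)*(n - 3)*(n - 4)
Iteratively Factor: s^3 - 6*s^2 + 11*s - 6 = (s - 2)*(s^2 - 4*s + 3) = (s - 2)*(s - 1)*(s - 3)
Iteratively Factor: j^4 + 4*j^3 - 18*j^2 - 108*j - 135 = (j + 3)*(j^3 + j^2 - 21*j - 45) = (j - 5)*(j + 3)*(j^2 + 6*j + 9) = (j - 5)*(j + 3)^2*(j + 3)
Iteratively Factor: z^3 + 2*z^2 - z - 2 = (z + 1)*(z^2 + z - 2) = (z + 1)*(z + 2)*(z - 1)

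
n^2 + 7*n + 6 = (n + 1)*(n + 6)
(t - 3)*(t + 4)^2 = t^3 + 5*t^2 - 8*t - 48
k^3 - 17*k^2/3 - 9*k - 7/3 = (k - 7)*(k + 1/3)*(k + 1)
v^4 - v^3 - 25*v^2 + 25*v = v*(v - 5)*(v - 1)*(v + 5)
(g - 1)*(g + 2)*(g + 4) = g^3 + 5*g^2 + 2*g - 8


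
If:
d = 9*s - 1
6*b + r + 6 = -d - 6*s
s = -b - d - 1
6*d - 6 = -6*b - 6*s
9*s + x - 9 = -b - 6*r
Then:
No Solution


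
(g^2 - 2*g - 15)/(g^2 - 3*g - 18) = (g - 5)/(g - 6)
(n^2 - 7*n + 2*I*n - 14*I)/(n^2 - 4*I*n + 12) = (n - 7)/(n - 6*I)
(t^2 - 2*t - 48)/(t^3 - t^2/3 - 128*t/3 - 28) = 3*(t - 8)/(3*t^2 - 19*t - 14)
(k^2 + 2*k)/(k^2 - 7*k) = (k + 2)/(k - 7)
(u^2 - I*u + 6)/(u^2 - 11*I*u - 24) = (u + 2*I)/(u - 8*I)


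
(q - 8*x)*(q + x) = q^2 - 7*q*x - 8*x^2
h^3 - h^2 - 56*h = h*(h - 8)*(h + 7)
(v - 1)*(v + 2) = v^2 + v - 2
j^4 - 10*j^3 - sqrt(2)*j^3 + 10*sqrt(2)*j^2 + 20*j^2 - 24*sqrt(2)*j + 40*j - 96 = (j - 6)*(j - 4)*(j - 2*sqrt(2))*(j + sqrt(2))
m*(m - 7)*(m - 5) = m^3 - 12*m^2 + 35*m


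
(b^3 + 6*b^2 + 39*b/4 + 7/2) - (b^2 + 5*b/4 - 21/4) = b^3 + 5*b^2 + 17*b/2 + 35/4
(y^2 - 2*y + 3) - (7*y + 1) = y^2 - 9*y + 2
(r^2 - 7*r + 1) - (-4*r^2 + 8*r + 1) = 5*r^2 - 15*r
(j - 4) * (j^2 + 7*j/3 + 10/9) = j^3 - 5*j^2/3 - 74*j/9 - 40/9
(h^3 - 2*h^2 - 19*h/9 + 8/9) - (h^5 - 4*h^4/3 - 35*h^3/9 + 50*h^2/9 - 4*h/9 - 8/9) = -h^5 + 4*h^4/3 + 44*h^3/9 - 68*h^2/9 - 5*h/3 + 16/9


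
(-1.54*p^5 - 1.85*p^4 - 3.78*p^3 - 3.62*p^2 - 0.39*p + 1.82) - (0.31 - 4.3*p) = -1.54*p^5 - 1.85*p^4 - 3.78*p^3 - 3.62*p^2 + 3.91*p + 1.51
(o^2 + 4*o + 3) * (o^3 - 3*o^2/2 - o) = o^5 + 5*o^4/2 - 4*o^3 - 17*o^2/2 - 3*o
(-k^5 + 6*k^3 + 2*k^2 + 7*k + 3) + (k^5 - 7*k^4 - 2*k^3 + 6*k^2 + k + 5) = -7*k^4 + 4*k^3 + 8*k^2 + 8*k + 8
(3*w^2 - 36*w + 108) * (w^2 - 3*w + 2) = 3*w^4 - 45*w^3 + 222*w^2 - 396*w + 216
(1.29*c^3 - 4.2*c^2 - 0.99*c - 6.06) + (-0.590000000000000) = 1.29*c^3 - 4.2*c^2 - 0.99*c - 6.65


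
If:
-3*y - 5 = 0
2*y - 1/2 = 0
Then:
No Solution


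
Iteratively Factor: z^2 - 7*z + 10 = (z - 2)*(z - 5)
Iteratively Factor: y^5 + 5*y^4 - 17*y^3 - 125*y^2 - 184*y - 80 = (y - 5)*(y^4 + 10*y^3 + 33*y^2 + 40*y + 16) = (y - 5)*(y + 1)*(y^3 + 9*y^2 + 24*y + 16) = (y - 5)*(y + 1)^2*(y^2 + 8*y + 16) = (y - 5)*(y + 1)^2*(y + 4)*(y + 4)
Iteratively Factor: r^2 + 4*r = (r)*(r + 4)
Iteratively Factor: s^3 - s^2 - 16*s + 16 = (s - 4)*(s^2 + 3*s - 4) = (s - 4)*(s - 1)*(s + 4)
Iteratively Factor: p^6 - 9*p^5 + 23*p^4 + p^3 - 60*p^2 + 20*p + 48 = (p - 2)*(p^5 - 7*p^4 + 9*p^3 + 19*p^2 - 22*p - 24) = (p - 4)*(p - 2)*(p^4 - 3*p^3 - 3*p^2 + 7*p + 6) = (p - 4)*(p - 2)*(p + 1)*(p^3 - 4*p^2 + p + 6) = (p - 4)*(p - 3)*(p - 2)*(p + 1)*(p^2 - p - 2) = (p - 4)*(p - 3)*(p - 2)*(p + 1)^2*(p - 2)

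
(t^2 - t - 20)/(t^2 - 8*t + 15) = (t + 4)/(t - 3)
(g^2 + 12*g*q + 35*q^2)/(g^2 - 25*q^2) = (-g - 7*q)/(-g + 5*q)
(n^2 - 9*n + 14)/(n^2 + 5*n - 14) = (n - 7)/(n + 7)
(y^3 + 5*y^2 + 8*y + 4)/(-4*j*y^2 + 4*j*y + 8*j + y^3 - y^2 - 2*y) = (y^2 + 4*y + 4)/(-4*j*y + 8*j + y^2 - 2*y)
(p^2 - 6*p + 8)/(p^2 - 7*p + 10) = (p - 4)/(p - 5)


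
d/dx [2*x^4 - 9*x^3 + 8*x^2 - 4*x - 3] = 8*x^3 - 27*x^2 + 16*x - 4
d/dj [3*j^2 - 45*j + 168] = 6*j - 45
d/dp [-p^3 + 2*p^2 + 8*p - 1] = -3*p^2 + 4*p + 8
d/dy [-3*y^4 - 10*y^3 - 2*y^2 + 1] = 2*y*(-6*y^2 - 15*y - 2)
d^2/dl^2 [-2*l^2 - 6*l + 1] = -4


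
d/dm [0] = 0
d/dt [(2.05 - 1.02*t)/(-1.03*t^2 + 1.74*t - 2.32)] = (-1.0506*t^2 + 4.223*t - 1.2006)/(1.0609*t^4 - 3.5844*t^3 + 7.8068*t^2 - 8.0736*t + 5.3824)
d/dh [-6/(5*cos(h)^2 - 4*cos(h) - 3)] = 12*(2 - 5*cos(h))*sin(h)/(-5*cos(h)^2 + 4*cos(h) + 3)^2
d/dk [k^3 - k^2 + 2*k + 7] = 3*k^2 - 2*k + 2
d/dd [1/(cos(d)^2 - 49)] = 2*sin(d)*cos(d)/(cos(d)^2 - 49)^2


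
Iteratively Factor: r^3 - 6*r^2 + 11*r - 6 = (r - 3)*(r^2 - 3*r + 2) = (r - 3)*(r - 2)*(r - 1)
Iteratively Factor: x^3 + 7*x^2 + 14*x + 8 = (x + 4)*(x^2 + 3*x + 2) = (x + 1)*(x + 4)*(x + 2)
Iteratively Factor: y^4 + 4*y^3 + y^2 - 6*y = (y)*(y^3 + 4*y^2 + y - 6) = y*(y - 1)*(y^2 + 5*y + 6) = y*(y - 1)*(y + 2)*(y + 3)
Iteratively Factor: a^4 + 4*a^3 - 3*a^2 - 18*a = (a - 2)*(a^3 + 6*a^2 + 9*a) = (a - 2)*(a + 3)*(a^2 + 3*a) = (a - 2)*(a + 3)^2*(a)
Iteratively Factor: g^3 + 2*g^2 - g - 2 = (g + 2)*(g^2 - 1) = (g + 1)*(g + 2)*(g - 1)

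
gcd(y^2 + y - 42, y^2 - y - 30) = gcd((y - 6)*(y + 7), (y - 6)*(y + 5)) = y - 6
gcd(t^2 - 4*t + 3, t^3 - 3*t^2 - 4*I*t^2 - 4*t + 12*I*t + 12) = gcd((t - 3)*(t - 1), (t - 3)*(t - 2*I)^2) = t - 3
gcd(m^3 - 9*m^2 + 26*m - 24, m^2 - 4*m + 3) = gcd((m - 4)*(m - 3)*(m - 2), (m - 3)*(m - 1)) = m - 3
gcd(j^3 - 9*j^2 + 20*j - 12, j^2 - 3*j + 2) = j^2 - 3*j + 2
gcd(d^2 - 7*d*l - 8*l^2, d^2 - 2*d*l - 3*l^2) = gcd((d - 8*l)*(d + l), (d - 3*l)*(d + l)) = d + l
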